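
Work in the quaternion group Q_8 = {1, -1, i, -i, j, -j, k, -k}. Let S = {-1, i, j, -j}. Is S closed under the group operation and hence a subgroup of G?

No

The identity 1 ∉ S, so S is not a subgroup.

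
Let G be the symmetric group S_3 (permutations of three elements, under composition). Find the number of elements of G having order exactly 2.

3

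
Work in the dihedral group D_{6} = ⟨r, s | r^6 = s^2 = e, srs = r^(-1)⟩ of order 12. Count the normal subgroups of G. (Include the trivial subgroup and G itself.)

7

G has 16 subgroups. Checking conjugation-invariance by order — order 1: 1/1 normal; order 2: 1/7 normal; order 3: 1/1 normal; order 4: 0/3 normal; order 6: 3/3 normal; order 12: 1/1 normal.
Total normal subgroups: 7.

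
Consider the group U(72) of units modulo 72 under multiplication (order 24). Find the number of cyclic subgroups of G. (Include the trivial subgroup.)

16

A cyclic subgroup of order d is generated by each of its φ(d) elements of order d, so the cyclic subgroups of order d number (#elements of order d)/φ(d).
Cyclic subgroups by order — order 1: 1; order 2: 7; order 3: 1; order 6: 7.
Total: 16.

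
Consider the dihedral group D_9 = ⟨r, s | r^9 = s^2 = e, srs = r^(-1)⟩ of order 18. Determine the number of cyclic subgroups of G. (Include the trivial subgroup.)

Group the elements of G by the cyclic subgroup they generate; each cyclic subgroup of order d accounts for φ(d) elements.
Cyclic subgroups by order — order 1: 1; order 2: 9; order 3: 1; order 9: 1.
Total: 12.

12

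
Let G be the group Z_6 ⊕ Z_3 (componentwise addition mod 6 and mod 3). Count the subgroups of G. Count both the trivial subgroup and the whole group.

12

|G| = 18, so by Lagrange every subgroup order divides 18. Divisors: 1, 2, 3, 6, 9, 18.
Subgroups by order — order 1: 1; order 2: 1; order 3: 4; order 6: 4; order 9: 1; order 18: 1.
Total: 1 + 1 + 4 + 4 + 1 + 1 = 12.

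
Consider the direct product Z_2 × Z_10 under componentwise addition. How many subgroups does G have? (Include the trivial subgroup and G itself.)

10

|G| = 20, so by Lagrange every subgroup order divides 20. Divisors: 1, 2, 4, 5, 10, 20.
Subgroups by order — order 1: 1; order 2: 3; order 4: 1; order 5: 1; order 10: 3; order 20: 1.
Total: 1 + 3 + 1 + 1 + 3 + 1 = 10.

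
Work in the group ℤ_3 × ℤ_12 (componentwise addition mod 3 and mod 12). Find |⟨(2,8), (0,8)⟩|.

9

|⟨(2,8)⟩| = 3 and |⟨(0,8)⟩| = 3, so |H| is a multiple of lcm(3, 3) = 3 and divides |G| = 36.
Closing under the operation: H = {(0,0), (0,4), (0,8), (1,0), (1,4), (1,8), (2,0), (2,4), (2,8)}, so |H| = 9.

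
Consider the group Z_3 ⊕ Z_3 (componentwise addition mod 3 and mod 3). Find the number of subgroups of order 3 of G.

|G| = 9 and 3 | 9, so subgroups of order 3 are possible by Lagrange.
The subgroups of order 3 are: {(0,0), (0,1), (0,2)}; {(0,0), (1,0), (2,0)}; {(0,0), (1,1), (2,2)}; {(0,0), (1,2), (2,1)}.
So G has 4 subgroups of order 3.

4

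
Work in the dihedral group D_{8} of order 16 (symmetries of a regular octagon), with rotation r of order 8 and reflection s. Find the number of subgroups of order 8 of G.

|G| = 16 and 8 | 16, so subgroups of order 8 are possible by Lagrange.
The subgroups of order 8 are: {e, r, r^2, r^3, r^4, r^5, r^6, r^7}; {e, r^2, r^4, r^6, s, r^2s, r^4s, r^6s}; {e, r^2, r^4, r^6, rs, r^3s, r^5s, r^7s}.
So G has 3 subgroups of order 8.

3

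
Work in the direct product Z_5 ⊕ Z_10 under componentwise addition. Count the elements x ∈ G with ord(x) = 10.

24

An element (a,b) has order lcm(ord(a), ord(b)); count pairs with lcm equal to 10.
Enumerating gives 24 such elements.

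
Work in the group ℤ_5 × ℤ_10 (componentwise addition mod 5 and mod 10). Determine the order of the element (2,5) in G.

The order of (2,5) in Z_5 × Z_10 is lcm(ord(2) in Z_5, ord(5) in Z_10).
ord(2) = 5 and ord(5) = 2, so |⟨(2,5)⟩| = lcm(5, 2) = 10.

10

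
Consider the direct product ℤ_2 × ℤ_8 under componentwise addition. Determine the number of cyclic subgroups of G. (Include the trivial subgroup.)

8

Group the elements of G by the cyclic subgroup they generate; each cyclic subgroup of order d accounts for φ(d) elements.
Cyclic subgroups by order — order 1: 1; order 2: 3; order 4: 2; order 8: 2.
Total: 8.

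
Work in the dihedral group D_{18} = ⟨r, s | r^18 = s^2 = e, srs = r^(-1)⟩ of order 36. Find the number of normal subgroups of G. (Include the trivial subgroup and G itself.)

9

G has 45 subgroups. Checking conjugation-invariance by order — order 1: 1/1 normal; order 2: 1/19 normal; order 3: 1/1 normal; order 4: 0/9 normal; order 6: 1/7 normal; order 9: 1/1 normal; order 12: 0/3 normal; order 18: 3/3 normal; order 36: 1/1 normal.
Total normal subgroups: 9.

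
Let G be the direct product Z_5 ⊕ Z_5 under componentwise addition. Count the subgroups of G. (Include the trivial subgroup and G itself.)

|G| = 25, so by Lagrange every subgroup order divides 25. Divisors: 1, 5, 25.
Subgroups by order — order 1: 1; order 5: 6; order 25: 1.
Total: 1 + 6 + 1 = 8.

8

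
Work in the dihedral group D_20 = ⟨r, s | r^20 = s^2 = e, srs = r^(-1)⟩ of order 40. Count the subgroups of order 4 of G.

11

|G| = 40 and 4 | 40, so subgroups of order 4 are possible by Lagrange.
The subgroups of order 4 are: {e, r^10, s, r^10s}; {e, r^10, rs, r^11s}; {e, r^10, r^2s, r^12s}; {e, r^10, r^3s, r^13s}; … (11 in all).
So G has 11 subgroups of order 4.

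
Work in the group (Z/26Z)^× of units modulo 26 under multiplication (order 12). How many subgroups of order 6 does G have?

|G| = 12 and 6 | 12, so subgroups of order 6 are possible by Lagrange.
The subgroups of order 6 are: {1, 3, 9, 17, 23, 25}.
So G has 1 subgroup of order 6.

1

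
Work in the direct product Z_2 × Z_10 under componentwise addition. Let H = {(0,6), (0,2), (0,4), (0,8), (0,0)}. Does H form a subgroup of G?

Yes

|H| = 5 divides |G| = 20, consistent with Lagrange.
H contains the identity, every element's inverse is in H, and H is closed under +: it is a subgroup.
In fact H = ⟨(0,2)⟩.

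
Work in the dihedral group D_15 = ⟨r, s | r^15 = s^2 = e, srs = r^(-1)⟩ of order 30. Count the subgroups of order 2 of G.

15

|G| = 30 and 2 | 30, so subgroups of order 2 are possible by Lagrange.
The subgroups of order 2 are: {e, r^10s}; {e, r^11s}; {e, r^12s}; {e, r^13s}; … (15 in all).
So G has 15 subgroups of order 2.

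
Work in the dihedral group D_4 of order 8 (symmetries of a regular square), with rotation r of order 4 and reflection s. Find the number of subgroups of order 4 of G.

|G| = 8 and 4 | 8, so subgroups of order 4 are possible by Lagrange.
The subgroups of order 4 are: {e, r, r^2, r^3}; {e, r^2, s, r^2s}; {e, r^2, rs, r^3s}.
So G has 3 subgroups of order 4.

3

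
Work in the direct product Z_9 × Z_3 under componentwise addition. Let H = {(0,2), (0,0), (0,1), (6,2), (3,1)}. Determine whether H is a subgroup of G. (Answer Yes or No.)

|H| = 5 does not divide |G| = 27, so by Lagrange H is not a subgroup.

No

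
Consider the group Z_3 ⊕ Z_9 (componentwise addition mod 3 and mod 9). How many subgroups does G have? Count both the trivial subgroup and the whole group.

|G| = 27, so by Lagrange every subgroup order divides 27. Divisors: 1, 3, 9, 27.
Subgroups by order — order 1: 1; order 3: 4; order 9: 4; order 27: 1.
Total: 1 + 4 + 4 + 1 = 10.

10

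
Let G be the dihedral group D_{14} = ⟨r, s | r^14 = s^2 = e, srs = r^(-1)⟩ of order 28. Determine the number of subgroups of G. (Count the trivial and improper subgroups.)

|G| = 28, so by Lagrange every subgroup order divides 28. Divisors: 1, 2, 4, 7, 14, 28.
Subgroups by order — order 1: 1; order 2: 15; order 4: 7; order 7: 1; order 14: 3; order 28: 1.
Total: 1 + 15 + 7 + 1 + 3 + 1 = 28.

28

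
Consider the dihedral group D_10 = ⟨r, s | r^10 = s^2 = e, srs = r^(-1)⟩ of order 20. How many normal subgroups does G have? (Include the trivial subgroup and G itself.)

G has 22 subgroups. Checking conjugation-invariance by order — order 1: 1/1 normal; order 2: 1/11 normal; order 4: 0/5 normal; order 5: 1/1 normal; order 10: 3/3 normal; order 20: 1/1 normal.
Total normal subgroups: 7.

7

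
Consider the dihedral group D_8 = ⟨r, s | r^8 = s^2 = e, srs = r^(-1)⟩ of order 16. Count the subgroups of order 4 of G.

5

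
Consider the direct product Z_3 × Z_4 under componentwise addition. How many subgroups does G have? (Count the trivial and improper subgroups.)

|G| = 12, so by Lagrange every subgroup order divides 12. Divisors: 1, 2, 3, 4, 6, 12.
Subgroups by order — order 1: 1; order 2: 1; order 3: 1; order 4: 1; order 6: 1; order 12: 1.
Total: 1 + 1 + 1 + 1 + 1 + 1 = 6.

6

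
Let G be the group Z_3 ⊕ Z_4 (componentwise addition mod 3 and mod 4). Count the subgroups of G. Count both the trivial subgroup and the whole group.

6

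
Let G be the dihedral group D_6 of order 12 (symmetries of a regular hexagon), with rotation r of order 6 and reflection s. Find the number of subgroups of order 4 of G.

3

|G| = 12 and 4 | 12, so subgroups of order 4 are possible by Lagrange.
The subgroups of order 4 are: {e, r^3, r^2s, r^5s}; {e, r^3, s, r^3s}; {e, r^3, rs, r^4s}.
So G has 3 subgroups of order 4.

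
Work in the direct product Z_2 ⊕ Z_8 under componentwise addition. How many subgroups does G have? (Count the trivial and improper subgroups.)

11

|G| = 16, so by Lagrange every subgroup order divides 16. Divisors: 1, 2, 4, 8, 16.
Subgroups by order — order 1: 1; order 2: 3; order 4: 3; order 8: 3; order 16: 1.
Total: 1 + 3 + 3 + 3 + 1 = 11.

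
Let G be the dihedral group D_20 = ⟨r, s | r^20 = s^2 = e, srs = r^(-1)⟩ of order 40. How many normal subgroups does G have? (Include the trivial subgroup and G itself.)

G has 48 subgroups. Checking conjugation-invariance by order — order 1: 1/1 normal; order 2: 1/21 normal; order 4: 1/11 normal; order 5: 1/1 normal; order 8: 0/5 normal; order 10: 1/5 normal; order 20: 3/3 normal; order 40: 1/1 normal.
Total normal subgroups: 9.

9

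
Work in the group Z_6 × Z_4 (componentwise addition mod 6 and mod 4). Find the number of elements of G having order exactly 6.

An element (a,b) has order lcm(ord(a), ord(b)); count pairs with lcm equal to 6.
Enumerating gives 6 such elements.

6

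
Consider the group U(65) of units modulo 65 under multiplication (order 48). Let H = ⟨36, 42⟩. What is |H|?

24

|⟨36⟩| = 6 and |⟨42⟩| = 12, so |H| is a multiple of lcm(6, 12) = 12 and divides |G| = 48.
Closing under the operation: H = {1, 3, 4, 9, 12, 14, 16, 17, 22, 23, 27, 29, 36, 38, 42, 43, 48, 49, 51, 53, 56, 61, 62, 64}, so |H| = 24.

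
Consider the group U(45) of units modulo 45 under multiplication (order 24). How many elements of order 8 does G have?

0

No element of G has order 8 (even though 8 | 24).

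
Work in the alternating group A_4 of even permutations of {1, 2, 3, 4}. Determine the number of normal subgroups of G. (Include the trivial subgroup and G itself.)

3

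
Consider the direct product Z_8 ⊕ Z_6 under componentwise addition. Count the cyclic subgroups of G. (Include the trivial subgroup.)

Group the elements of G by the cyclic subgroup they generate; each cyclic subgroup of order d accounts for φ(d) elements.
Cyclic subgroups by order — order 1: 1; order 2: 3; order 3: 1; order 4: 2; order 6: 3; order 8: 2; order 12: 2; order 24: 2.
Total: 16.

16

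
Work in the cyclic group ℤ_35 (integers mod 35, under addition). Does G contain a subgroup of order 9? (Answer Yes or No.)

No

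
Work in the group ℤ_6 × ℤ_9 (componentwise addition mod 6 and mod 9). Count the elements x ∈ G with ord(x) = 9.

18

An element (a,b) has order lcm(ord(a), ord(b)); count pairs with lcm equal to 9.
Enumerating gives 18 such elements.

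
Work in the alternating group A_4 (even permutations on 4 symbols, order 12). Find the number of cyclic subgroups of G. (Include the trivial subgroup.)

A cyclic subgroup of order d is generated by each of its φ(d) elements of order d, so the cyclic subgroups of order d number (#elements of order d)/φ(d).
Cyclic subgroups by order — order 1: 1; order 2: 3; order 3: 4.
Total: 8.

8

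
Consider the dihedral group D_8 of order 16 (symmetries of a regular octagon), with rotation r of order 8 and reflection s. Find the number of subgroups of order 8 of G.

3

|G| = 16 and 8 | 16, so subgroups of order 8 are possible by Lagrange.
The subgroups of order 8 are: {e, r, r^2, r^3, r^4, r^5, r^6, r^7}; {e, r^2, r^4, r^6, s, r^2s, r^4s, r^6s}; {e, r^2, r^4, r^6, rs, r^3s, r^5s, r^7s}.
So G has 3 subgroups of order 8.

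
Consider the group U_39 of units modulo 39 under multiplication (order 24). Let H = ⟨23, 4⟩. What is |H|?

12

|⟨23⟩| = 6 and |⟨4⟩| = 6, so |H| is a multiple of lcm(6, 6) = 6 and divides |G| = 24.
Closing under the operation: H = {1, 4, 10, 14, 16, 17, 22, 23, 25, 29, 35, 38}, so |H| = 12.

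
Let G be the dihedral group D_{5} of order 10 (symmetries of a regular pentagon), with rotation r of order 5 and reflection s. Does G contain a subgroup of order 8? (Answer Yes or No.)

8 does not divide |G| = 10, so by Lagrange no subgroup of order 8 exists.

No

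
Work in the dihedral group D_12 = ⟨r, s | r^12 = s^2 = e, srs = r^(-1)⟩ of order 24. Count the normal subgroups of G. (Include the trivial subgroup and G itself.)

9

G has 34 subgroups. Checking conjugation-invariance by order — order 1: 1/1 normal; order 2: 1/13 normal; order 3: 1/1 normal; order 4: 1/7 normal; order 6: 1/5 normal; order 8: 0/3 normal; order 12: 3/3 normal; order 24: 1/1 normal.
Total normal subgroups: 9.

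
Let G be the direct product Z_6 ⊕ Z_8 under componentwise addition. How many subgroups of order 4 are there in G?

|G| = 48 and 4 | 48, so subgroups of order 4 are possible by Lagrange.
The subgroups of order 4 are: {(0,0), (0,2), (0,4), (0,6)}; {(0,0), (0,4), (3,0), (3,4)}; {(0,0), (0,4), (3,2), (3,6)}.
So G has 3 subgroups of order 4.

3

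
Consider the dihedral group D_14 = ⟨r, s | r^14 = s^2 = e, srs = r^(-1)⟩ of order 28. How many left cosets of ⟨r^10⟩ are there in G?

|⟨r^10⟩| = 7 and |G| = 28.
By Lagrange, [G : H] = |G|/|H| = 28/7 = 4.

4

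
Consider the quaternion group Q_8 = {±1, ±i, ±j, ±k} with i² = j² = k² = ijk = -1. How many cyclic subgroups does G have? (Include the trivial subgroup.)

5

Group the elements of G by the cyclic subgroup they generate; each cyclic subgroup of order d accounts for φ(d) elements.
Cyclic subgroups by order — order 1: 1; order 2: 1; order 4: 3.
Total: 5.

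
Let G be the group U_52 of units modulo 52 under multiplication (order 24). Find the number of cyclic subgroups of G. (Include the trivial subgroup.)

12

A cyclic subgroup of order d is generated by each of its φ(d) elements of order d, so the cyclic subgroups of order d number (#elements of order d)/φ(d).
Cyclic subgroups by order — order 1: 1; order 2: 3; order 3: 1; order 4: 2; order 6: 3; order 12: 2.
Total: 12.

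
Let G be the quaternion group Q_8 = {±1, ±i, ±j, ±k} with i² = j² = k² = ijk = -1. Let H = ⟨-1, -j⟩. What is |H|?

|⟨-1⟩| = 2 and |⟨-j⟩| = 4, so |H| is a multiple of lcm(2, 4) = 4 and divides |G| = 8.
Closing under the operation: H = {1, -1, j, -j}, so |H| = 4.

4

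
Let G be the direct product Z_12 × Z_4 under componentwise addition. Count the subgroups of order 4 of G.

|G| = 48 and 4 | 48, so subgroups of order 4 are possible by Lagrange.
The subgroups of order 4 are: {(0,0), (0,1), (0,2), (0,3)}; {(0,0), (0,2), (6,0), (6,2)}; {(0,0), (0,2), (6,1), (6,3)}; {(0,0), (3,0), (6,0), (9,0)}; … (7 in all).
So G has 7 subgroups of order 4.

7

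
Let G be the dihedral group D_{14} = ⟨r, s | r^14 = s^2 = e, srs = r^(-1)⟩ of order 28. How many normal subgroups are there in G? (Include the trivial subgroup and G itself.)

7

G has 28 subgroups. Checking conjugation-invariance by order — order 1: 1/1 normal; order 2: 1/15 normal; order 4: 0/7 normal; order 7: 1/1 normal; order 14: 3/3 normal; order 28: 1/1 normal.
Total normal subgroups: 7.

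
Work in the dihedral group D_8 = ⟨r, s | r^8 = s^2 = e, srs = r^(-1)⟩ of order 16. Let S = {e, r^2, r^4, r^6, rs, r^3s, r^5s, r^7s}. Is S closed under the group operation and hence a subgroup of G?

Yes

|S| = 8 divides |G| = 16, consistent with Lagrange.
S contains the identity, every element's inverse is in S, and S is closed under ·: it is a subgroup.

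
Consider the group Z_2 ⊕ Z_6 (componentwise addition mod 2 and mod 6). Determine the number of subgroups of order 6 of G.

3

|G| = 12 and 6 | 12, so subgroups of order 6 are possible by Lagrange.
The subgroups of order 6 are: {(0,0), (0,1), (0,2), (0,3), (0,4), (0,5)}; {(0,0), (0,2), (0,4), (1,0), (1,2), (1,4)}; {(0,0), (0,2), (0,4), (1,1), (1,3), (1,5)}.
So G has 3 subgroups of order 6.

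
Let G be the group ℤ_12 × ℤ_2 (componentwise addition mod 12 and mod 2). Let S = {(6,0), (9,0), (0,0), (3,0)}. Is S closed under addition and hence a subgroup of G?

Yes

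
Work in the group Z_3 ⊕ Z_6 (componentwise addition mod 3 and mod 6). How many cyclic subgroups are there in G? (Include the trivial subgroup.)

10

Group the elements of G by the cyclic subgroup they generate; each cyclic subgroup of order d accounts for φ(d) elements.
Cyclic subgroups by order — order 1: 1; order 2: 1; order 3: 4; order 6: 4.
Total: 10.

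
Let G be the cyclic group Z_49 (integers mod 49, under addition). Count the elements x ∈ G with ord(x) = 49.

42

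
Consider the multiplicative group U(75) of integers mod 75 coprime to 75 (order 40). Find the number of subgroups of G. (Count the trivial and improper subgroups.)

|G| = 40, so by Lagrange every subgroup order divides 40. Divisors: 1, 2, 4, 5, 8, 10, 20, 40.
Subgroups by order — order 1: 1; order 2: 3; order 4: 3; order 5: 1; order 8: 1; order 10: 3; order 20: 3; order 40: 1.
Total: 1 + 3 + 3 + 1 + 1 + 3 + 3 + 1 = 16.

16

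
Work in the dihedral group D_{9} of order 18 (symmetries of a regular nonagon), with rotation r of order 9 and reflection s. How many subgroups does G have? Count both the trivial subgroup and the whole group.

16

|G| = 18, so by Lagrange every subgroup order divides 18. Divisors: 1, 2, 3, 6, 9, 18.
Subgroups by order — order 1: 1; order 2: 9; order 3: 1; order 6: 3; order 9: 1; order 18: 1.
Total: 1 + 9 + 1 + 3 + 1 + 1 = 16.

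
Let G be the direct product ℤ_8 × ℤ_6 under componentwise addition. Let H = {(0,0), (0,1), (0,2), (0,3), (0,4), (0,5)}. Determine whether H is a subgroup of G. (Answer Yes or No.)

|H| = 6 divides |G| = 48, consistent with Lagrange.
H contains the identity, every element's inverse is in H, and H is closed under +: it is a subgroup.
In fact H = ⟨(0,1)⟩.

Yes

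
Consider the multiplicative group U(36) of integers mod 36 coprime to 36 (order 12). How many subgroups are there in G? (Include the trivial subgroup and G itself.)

|G| = 12, so by Lagrange every subgroup order divides 12. Divisors: 1, 2, 3, 4, 6, 12.
Subgroups by order — order 1: 1; order 2: 3; order 3: 1; order 4: 1; order 6: 3; order 12: 1.
Total: 1 + 3 + 1 + 1 + 3 + 1 = 10.

10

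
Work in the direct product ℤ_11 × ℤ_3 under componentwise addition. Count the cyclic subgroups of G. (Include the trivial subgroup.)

A cyclic subgroup of order d is generated by each of its φ(d) elements of order d, so the cyclic subgroups of order d number (#elements of order d)/φ(d).
Cyclic subgroups by order — order 1: 1; order 3: 1; order 11: 1; order 33: 1.
Total: 4.

4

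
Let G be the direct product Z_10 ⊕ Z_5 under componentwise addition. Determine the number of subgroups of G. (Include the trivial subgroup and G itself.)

16

|G| = 50, so by Lagrange every subgroup order divides 50. Divisors: 1, 2, 5, 10, 25, 50.
Subgroups by order — order 1: 1; order 2: 1; order 5: 6; order 10: 6; order 25: 1; order 50: 1.
Total: 1 + 1 + 6 + 6 + 1 + 1 = 16.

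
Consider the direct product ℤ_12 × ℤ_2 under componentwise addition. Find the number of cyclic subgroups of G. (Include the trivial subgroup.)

Group the elements of G by the cyclic subgroup they generate; each cyclic subgroup of order d accounts for φ(d) elements.
Cyclic subgroups by order — order 1: 1; order 2: 3; order 3: 1; order 4: 2; order 6: 3; order 12: 2.
Total: 12.

12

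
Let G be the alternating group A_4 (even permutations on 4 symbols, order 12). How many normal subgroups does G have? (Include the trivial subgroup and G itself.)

3

G has 10 subgroups. Checking conjugation-invariance by order — order 1: 1/1 normal; order 2: 0/3 normal; order 3: 0/4 normal; order 4: 1/1 normal; order 12: 1/1 normal.
Total normal subgroups: 3.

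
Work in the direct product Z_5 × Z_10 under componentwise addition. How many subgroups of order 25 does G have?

|G| = 50 and 25 | 50, so subgroups of order 25 are possible by Lagrange.
The subgroups of order 25 are: {(0,0), (0,2), (0,4), (0,6), (0,8), (1,0), (1,2), (1,4), (1,6), (1,8), (2,0), (2,2), (2,4), (2,6), (2,8), (3,0), (3,2), (3,4), (3,6), (3,8), (4,0), (4,2), (4,4), (4,6), (4,8)}.
So G has 1 subgroup of order 25.

1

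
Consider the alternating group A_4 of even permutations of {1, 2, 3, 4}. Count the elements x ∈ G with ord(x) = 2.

The elements of order 2 are: (1 2)(3 4), (1 3)(2 4), (1 4)(2 3).
That's 3.

3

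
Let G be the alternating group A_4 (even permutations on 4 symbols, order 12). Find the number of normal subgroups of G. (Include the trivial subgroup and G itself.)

3

G has 10 subgroups. Checking conjugation-invariance by order — order 1: 1/1 normal; order 2: 0/3 normal; order 3: 0/4 normal; order 4: 1/1 normal; order 12: 1/1 normal.
Total normal subgroups: 3.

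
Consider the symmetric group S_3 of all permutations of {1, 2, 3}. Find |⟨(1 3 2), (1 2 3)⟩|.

3

|⟨(1 3 2)⟩| = 3 and |⟨(1 2 3)⟩| = 3, so |H| is a multiple of lcm(3, 3) = 3 and divides |G| = 6.
Closing under the operation: H = {e, (1 2 3), (1 3 2)}, so |H| = 3.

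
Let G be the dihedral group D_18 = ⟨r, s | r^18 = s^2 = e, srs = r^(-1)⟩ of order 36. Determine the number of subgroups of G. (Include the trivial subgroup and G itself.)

45

|G| = 36, so by Lagrange every subgroup order divides 36. Divisors: 1, 2, 3, 4, 6, 9, 12, 18, 36.
Subgroups by order — order 1: 1; order 2: 19; order 3: 1; order 4: 9; order 6: 7; order 9: 1; order 12: 3; order 18: 3; order 36: 1.
Total: 1 + 19 + 1 + 9 + 7 + 1 + 3 + 3 + 1 = 45.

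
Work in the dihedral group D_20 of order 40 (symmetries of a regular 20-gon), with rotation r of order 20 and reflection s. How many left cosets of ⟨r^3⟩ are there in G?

|⟨r^3⟩| = 20 and |G| = 40.
By Lagrange, [G : H] = |G|/|H| = 40/20 = 2.

2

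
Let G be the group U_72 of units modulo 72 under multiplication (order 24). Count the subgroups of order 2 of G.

|G| = 24 and 2 | 24, so subgroups of order 2 are possible by Lagrange.
The subgroups of order 2 are: {1, 17}; {1, 19}; {1, 35}; {1, 37}; … (7 in all).
So G has 7 subgroups of order 2.

7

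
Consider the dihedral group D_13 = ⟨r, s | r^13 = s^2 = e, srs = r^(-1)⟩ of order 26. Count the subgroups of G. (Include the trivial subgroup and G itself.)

16

|G| = 26, so by Lagrange every subgroup order divides 26. Divisors: 1, 2, 13, 26.
Subgroups by order — order 1: 1; order 2: 13; order 13: 1; order 26: 1.
Total: 1 + 13 + 1 + 1 = 16.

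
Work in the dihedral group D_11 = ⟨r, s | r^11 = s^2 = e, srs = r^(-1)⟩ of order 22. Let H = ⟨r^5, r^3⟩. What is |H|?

|⟨r^5⟩| = 11 and |⟨r^3⟩| = 11, so |H| is a multiple of lcm(11, 11) = 11 and divides |G| = 22.
Closing under the operation: H = {e, r, r^2, r^3, r^4, r^5, r^6, r^7, r^8, r^9, r^10}, so |H| = 11.

11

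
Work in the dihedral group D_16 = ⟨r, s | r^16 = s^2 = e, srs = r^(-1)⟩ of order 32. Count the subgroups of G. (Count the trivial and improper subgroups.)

36

|G| = 32, so by Lagrange every subgroup order divides 32. Divisors: 1, 2, 4, 8, 16, 32.
Subgroups by order — order 1: 1; order 2: 17; order 4: 9; order 8: 5; order 16: 3; order 32: 1.
Total: 1 + 17 + 9 + 5 + 3 + 1 = 36.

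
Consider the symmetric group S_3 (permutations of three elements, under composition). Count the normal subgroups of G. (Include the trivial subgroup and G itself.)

3

G has 6 subgroups. Checking conjugation-invariance by order — order 1: 1/1 normal; order 2: 0/3 normal; order 3: 1/1 normal; order 6: 1/1 normal.
Total normal subgroups: 3.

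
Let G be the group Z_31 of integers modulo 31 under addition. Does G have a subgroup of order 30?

No

30 does not divide |G| = 31, so by Lagrange no subgroup of order 30 exists.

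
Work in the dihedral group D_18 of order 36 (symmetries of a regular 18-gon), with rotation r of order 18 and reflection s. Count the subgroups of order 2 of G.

|G| = 36 and 2 | 36, so subgroups of order 2 are possible by Lagrange.
The subgroups of order 2 are: {e, r^10s}; {e, r^11s}; {e, r^12s}; {e, r^13s}; … (19 in all).
So G has 19 subgroups of order 2.

19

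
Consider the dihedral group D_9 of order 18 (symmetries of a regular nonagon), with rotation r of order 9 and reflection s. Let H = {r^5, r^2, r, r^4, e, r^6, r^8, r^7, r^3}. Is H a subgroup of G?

Yes

|H| = 9 divides |G| = 18, consistent with Lagrange.
H contains the identity, every element's inverse is in H, and H is closed under ·: it is a subgroup.
In fact H = ⟨r^4⟩.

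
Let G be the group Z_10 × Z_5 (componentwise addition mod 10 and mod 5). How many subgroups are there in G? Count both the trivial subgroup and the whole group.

|G| = 50, so by Lagrange every subgroup order divides 50. Divisors: 1, 2, 5, 10, 25, 50.
Subgroups by order — order 1: 1; order 2: 1; order 5: 6; order 10: 6; order 25: 1; order 50: 1.
Total: 1 + 1 + 6 + 6 + 1 + 1 = 16.

16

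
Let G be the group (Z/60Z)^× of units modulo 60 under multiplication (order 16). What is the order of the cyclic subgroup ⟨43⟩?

Compute successive powers of 43 mod 60: 43, 49, 7, 1; 43^4 ≡ 1 (mod 60).
So |⟨43⟩| = 4.

4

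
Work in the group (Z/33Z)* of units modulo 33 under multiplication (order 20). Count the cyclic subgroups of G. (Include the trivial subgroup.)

A cyclic subgroup of order d is generated by each of its φ(d) elements of order d, so the cyclic subgroups of order d number (#elements of order d)/φ(d).
Cyclic subgroups by order — order 1: 1; order 2: 3; order 5: 1; order 10: 3.
Total: 8.

8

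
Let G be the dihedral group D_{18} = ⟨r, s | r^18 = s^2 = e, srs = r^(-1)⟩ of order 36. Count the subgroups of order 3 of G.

1

|G| = 36 and 3 | 36, so subgroups of order 3 are possible by Lagrange.
The subgroups of order 3 are: {e, r^6, r^12}.
So G has 1 subgroup of order 3.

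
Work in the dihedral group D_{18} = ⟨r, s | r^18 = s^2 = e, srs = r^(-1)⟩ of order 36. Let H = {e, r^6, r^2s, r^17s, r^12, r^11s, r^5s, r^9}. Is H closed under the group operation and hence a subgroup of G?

No

|H| = 8 does not divide |G| = 36, so by Lagrange H is not a subgroup.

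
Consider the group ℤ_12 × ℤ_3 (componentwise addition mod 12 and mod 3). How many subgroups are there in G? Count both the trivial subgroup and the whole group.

18

|G| = 36, so by Lagrange every subgroup order divides 36. Divisors: 1, 2, 3, 4, 6, 9, 12, 18, 36.
Subgroups by order — order 1: 1; order 2: 1; order 3: 4; order 4: 1; order 6: 4; order 9: 1; order 12: 4; order 18: 1; order 36: 1.
Total: 1 + 1 + 4 + 1 + 4 + 1 + 4 + 1 + 1 = 18.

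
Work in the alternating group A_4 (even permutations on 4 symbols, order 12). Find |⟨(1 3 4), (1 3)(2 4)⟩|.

12

|⟨(1 3 4)⟩| = 3 and |⟨(1 3)(2 4)⟩| = 2, so |H| is a multiple of lcm(3, 2) = 6 and divides |G| = 12.
Closing {(1 3 4), (1 3)(2 4)} under the group operation gives all of G, so |H| = 12.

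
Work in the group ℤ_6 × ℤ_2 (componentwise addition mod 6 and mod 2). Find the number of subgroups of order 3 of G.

|G| = 12 and 3 | 12, so subgroups of order 3 are possible by Lagrange.
The subgroups of order 3 are: {(0,0), (2,0), (4,0)}.
So G has 1 subgroup of order 3.

1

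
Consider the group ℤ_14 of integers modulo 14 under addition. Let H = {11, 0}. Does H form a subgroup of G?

No

11 ∈ H but its inverse 3 ∉ H, so H is not a subgroup.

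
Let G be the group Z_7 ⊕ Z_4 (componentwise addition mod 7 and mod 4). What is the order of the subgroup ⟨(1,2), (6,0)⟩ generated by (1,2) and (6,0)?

|⟨(1,2)⟩| = 14 and |⟨(6,0)⟩| = 7, so |H| is a multiple of lcm(14, 7) = 14 and divides |G| = 28.
Closing under the operation: H = {(0,0), (0,2), (1,0), (1,2), (2,0), (2,2), (3,0), (3,2), (4,0), (4,2), (5,0), (5,2), (6,0), (6,2)}, so |H| = 14.

14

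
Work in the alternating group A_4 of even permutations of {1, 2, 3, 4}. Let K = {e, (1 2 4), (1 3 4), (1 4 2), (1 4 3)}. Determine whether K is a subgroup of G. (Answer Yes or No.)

No

|K| = 5 does not divide |G| = 12, so by Lagrange K is not a subgroup.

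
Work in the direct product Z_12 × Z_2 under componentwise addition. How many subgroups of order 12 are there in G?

3

|G| = 24 and 12 | 24, so subgroups of order 12 are possible by Lagrange.
The subgroups of order 12 are: {(0,0), (0,1), (2,0), (2,1), (4,0), (4,1), (6,0), (6,1), (8,0), (8,1), (10,0), (10,1)}; {(0,0), (1,0), (2,0), (3,0), (4,0), (5,0), (6,0), (7,0), (8,0), (9,0), (10,0), (11,0)}; {(0,0), (1,1), (2,0), (3,1), (4,0), (5,1), (6,0), (7,1), (8,0), (9,1), (10,0), (11,1)}.
So G has 3 subgroups of order 12.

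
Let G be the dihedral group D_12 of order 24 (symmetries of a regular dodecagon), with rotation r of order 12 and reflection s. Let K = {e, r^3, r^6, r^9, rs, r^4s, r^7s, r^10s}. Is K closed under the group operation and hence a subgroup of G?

Yes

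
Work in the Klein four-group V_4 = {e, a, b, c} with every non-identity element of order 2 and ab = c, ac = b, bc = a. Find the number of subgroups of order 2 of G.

|G| = 4 and 2 | 4, so subgroups of order 2 are possible by Lagrange.
The subgroups of order 2 are: {e, a}; {e, b}; {e, c}.
So G has 3 subgroups of order 2.

3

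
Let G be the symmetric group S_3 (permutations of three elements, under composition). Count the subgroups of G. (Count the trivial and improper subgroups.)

6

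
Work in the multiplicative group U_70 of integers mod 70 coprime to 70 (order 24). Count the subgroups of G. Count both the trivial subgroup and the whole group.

|G| = 24, so by Lagrange every subgroup order divides 24. Divisors: 1, 2, 3, 4, 6, 8, 12, 24.
Subgroups by order — order 1: 1; order 2: 3; order 3: 1; order 4: 3; order 6: 3; order 8: 1; order 12: 3; order 24: 1.
Total: 1 + 3 + 1 + 3 + 3 + 1 + 3 + 1 = 16.

16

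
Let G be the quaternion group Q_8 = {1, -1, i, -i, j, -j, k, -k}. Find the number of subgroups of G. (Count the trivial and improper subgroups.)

6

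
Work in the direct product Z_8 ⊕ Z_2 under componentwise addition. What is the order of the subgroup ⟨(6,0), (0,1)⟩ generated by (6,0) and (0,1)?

8

|⟨(6,0)⟩| = 4 and |⟨(0,1)⟩| = 2, so |H| is a multiple of lcm(4, 2) = 4 and divides |G| = 16.
Closing under the operation: H = {(0,0), (0,1), (2,0), (2,1), (4,0), (4,1), (6,0), (6,1)}, so |H| = 8.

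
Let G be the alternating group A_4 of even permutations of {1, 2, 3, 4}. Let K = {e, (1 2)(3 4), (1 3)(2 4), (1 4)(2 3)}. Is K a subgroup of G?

Yes

|K| = 4 divides |G| = 12, consistent with Lagrange.
K contains the identity, every element's inverse is in K, and K is closed under ∘: it is a subgroup.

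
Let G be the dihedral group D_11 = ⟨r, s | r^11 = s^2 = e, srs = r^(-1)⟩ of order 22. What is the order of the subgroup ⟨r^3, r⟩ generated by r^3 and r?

|⟨r^3⟩| = 11 and |⟨r⟩| = 11, so |H| is a multiple of lcm(11, 11) = 11 and divides |G| = 22.
Closing under the operation: H = {e, r, r^2, r^3, r^4, r^5, r^6, r^7, r^8, r^9, r^10}, so |H| = 11.

11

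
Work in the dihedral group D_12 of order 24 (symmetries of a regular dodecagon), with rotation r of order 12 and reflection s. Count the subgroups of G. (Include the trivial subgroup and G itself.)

|G| = 24, so by Lagrange every subgroup order divides 24. Divisors: 1, 2, 3, 4, 6, 8, 12, 24.
Subgroups by order — order 1: 1; order 2: 13; order 3: 1; order 4: 7; order 6: 5; order 8: 3; order 12: 3; order 24: 1.
Total: 1 + 13 + 1 + 7 + 5 + 3 + 3 + 1 = 34.

34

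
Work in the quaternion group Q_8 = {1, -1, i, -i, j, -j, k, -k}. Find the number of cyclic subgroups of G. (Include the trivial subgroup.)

5

Each element a generates a cyclic subgroup ⟨a⟩; distinct elements may generate the same one (a cyclic group of order d has φ(d) generators).
Cyclic subgroups by order — order 1: 1; order 2: 1; order 4: 3.
Total: 5.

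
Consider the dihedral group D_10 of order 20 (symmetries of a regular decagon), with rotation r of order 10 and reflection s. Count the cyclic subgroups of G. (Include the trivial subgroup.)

Each element a generates a cyclic subgroup ⟨a⟩; distinct elements may generate the same one (a cyclic group of order d has φ(d) generators).
Cyclic subgroups by order — order 1: 1; order 2: 11; order 5: 1; order 10: 1.
Total: 14.

14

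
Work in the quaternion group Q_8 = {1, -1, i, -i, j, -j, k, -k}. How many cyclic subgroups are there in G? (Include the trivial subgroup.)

Group the elements of G by the cyclic subgroup they generate; each cyclic subgroup of order d accounts for φ(d) elements.
Cyclic subgroups by order — order 1: 1; order 2: 1; order 4: 3.
Total: 5.

5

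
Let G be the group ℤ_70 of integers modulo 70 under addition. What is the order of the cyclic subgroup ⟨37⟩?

In ℤ_70, the order of an element a is n/gcd(a, n).
gcd(37, 70) = 1, so |⟨37⟩| = 70/1 = 70.

70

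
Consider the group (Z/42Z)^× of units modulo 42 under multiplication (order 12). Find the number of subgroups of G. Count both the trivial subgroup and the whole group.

|G| = 12, so by Lagrange every subgroup order divides 12. Divisors: 1, 2, 3, 4, 6, 12.
Subgroups by order — order 1: 1; order 2: 3; order 3: 1; order 4: 1; order 6: 3; order 12: 1.
Total: 1 + 3 + 1 + 1 + 3 + 1 = 10.

10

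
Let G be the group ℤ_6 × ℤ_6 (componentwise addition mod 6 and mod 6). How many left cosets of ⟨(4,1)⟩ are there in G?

|⟨(4,1)⟩| = 6 and |G| = 36.
By Lagrange, [G : H] = |G|/|H| = 36/6 = 6.

6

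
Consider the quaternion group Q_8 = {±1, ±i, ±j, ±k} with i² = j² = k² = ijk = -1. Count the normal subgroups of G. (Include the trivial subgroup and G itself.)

6

G has 6 subgroups. Checking conjugation-invariance by order — order 1: 1/1 normal; order 2: 1/1 normal; order 4: 3/3 normal; order 8: 1/1 normal.
Total normal subgroups: 6.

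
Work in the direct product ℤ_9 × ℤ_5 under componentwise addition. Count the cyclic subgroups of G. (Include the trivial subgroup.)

A cyclic subgroup of order d is generated by each of its φ(d) elements of order d, so the cyclic subgroups of order d number (#elements of order d)/φ(d).
Cyclic subgroups by order — order 1: 1; order 3: 1; order 5: 1; order 9: 1; order 15: 1; order 45: 1.
Total: 6.

6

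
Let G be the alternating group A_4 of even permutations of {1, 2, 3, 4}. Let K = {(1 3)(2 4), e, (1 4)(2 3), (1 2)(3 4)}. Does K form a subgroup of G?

|K| = 4 divides |G| = 12, consistent with Lagrange.
K contains the identity, every element's inverse is in K, and K is closed under ∘: it is a subgroup.

Yes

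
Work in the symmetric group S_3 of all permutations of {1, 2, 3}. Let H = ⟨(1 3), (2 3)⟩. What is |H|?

6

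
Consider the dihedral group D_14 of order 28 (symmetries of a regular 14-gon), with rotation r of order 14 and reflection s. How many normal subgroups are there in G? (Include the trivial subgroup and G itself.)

7

G has 28 subgroups. Checking conjugation-invariance by order — order 1: 1/1 normal; order 2: 1/15 normal; order 4: 0/7 normal; order 7: 1/1 normal; order 14: 3/3 normal; order 28: 1/1 normal.
Total normal subgroups: 7.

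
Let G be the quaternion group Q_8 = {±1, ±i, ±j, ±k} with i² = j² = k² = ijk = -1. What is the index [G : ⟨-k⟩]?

2

|⟨-k⟩| = 4 and |G| = 8.
By Lagrange, [G : H] = |G|/|H| = 8/4 = 2.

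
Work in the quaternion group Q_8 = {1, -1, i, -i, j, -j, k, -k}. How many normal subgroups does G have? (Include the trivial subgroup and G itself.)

G has 6 subgroups. Checking conjugation-invariance by order — order 1: 1/1 normal; order 2: 1/1 normal; order 4: 3/3 normal; order 8: 1/1 normal.
Total normal subgroups: 6.

6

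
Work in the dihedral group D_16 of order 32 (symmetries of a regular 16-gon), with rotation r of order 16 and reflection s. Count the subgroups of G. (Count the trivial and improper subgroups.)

|G| = 32, so by Lagrange every subgroup order divides 32. Divisors: 1, 2, 4, 8, 16, 32.
Subgroups by order — order 1: 1; order 2: 17; order 4: 9; order 8: 5; order 16: 3; order 32: 1.
Total: 1 + 17 + 9 + 5 + 3 + 1 = 36.

36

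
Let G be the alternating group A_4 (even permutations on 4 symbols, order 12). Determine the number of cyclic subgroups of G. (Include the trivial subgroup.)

8

Each element a generates a cyclic subgroup ⟨a⟩; distinct elements may generate the same one (a cyclic group of order d has φ(d) generators).
Cyclic subgroups by order — order 1: 1; order 2: 3; order 3: 4.
Total: 8.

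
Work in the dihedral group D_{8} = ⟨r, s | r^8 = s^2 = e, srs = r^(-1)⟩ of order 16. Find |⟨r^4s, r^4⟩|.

4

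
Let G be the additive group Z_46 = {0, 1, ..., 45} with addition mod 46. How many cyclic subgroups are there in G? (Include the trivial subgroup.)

4

Group the elements of G by the cyclic subgroup they generate; each cyclic subgroup of order d accounts for φ(d) elements.
Cyclic subgroups by order — order 1: 1; order 2: 1; order 23: 1; order 46: 1.
Total: 4.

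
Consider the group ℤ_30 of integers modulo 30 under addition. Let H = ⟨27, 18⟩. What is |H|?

10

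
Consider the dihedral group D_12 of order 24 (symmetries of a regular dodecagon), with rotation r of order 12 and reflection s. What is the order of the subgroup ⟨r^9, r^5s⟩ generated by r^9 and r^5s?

|⟨r^9⟩| = 4 and |⟨r^5s⟩| = 2, so |H| is a multiple of lcm(4, 2) = 4 and divides |G| = 24.
Closing under the operation: H = {e, r^3, r^6, r^9, r^2s, r^5s, r^8s, r^11s}, so |H| = 8.

8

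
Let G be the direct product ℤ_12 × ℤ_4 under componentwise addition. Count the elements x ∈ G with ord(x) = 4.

12

An element (a,b) has order lcm(ord(a), ord(b)); count pairs with lcm equal to 4.
Enumerating gives 12 such elements.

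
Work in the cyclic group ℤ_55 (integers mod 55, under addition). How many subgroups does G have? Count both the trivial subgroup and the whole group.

4

Subgroups of the cyclic group ℤ_55 correspond bijectively to divisors of 55.
Divisors of 55: 1, 5, 11, 55.
So ℤ_55 has 4 subgroups.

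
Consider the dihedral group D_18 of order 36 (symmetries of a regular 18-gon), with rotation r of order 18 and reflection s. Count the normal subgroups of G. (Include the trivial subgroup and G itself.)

9

G has 45 subgroups. Checking conjugation-invariance by order — order 1: 1/1 normal; order 2: 1/19 normal; order 3: 1/1 normal; order 4: 0/9 normal; order 6: 1/7 normal; order 9: 1/1 normal; order 12: 0/3 normal; order 18: 3/3 normal; order 36: 1/1 normal.
Total normal subgroups: 9.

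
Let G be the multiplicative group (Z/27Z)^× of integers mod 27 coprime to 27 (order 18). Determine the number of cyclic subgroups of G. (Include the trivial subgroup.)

Group the elements of G by the cyclic subgroup they generate; each cyclic subgroup of order d accounts for φ(d) elements.
Cyclic subgroups by order — order 1: 1; order 2: 1; order 3: 1; order 6: 1; order 9: 1; order 18: 1.
Total: 6.

6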